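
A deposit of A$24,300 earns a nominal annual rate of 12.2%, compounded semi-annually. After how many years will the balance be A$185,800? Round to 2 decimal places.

17.18 years

Periodic rate i = 0.122/2 = 0.061.
n = ln(185800/24300) / ln(1+0.061) = ln(7.64609) / 0.059212 = 34.3545 half-years
= 34.3545/2 years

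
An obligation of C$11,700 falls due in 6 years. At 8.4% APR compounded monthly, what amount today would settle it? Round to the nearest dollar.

With 12 periods per year: i = 0.007, n = 72.
PV = 11,700 / (1 + 0.007)^72 = 11,700 / 1.652425 = 7,080.5009

C$7,081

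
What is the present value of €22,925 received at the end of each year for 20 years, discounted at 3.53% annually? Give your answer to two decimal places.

€324,936.67

PV = 22925 × [1 − (1+0.0353)^(−20)] / 0.0353 = 22925 × 14.173901 = 324,936.6723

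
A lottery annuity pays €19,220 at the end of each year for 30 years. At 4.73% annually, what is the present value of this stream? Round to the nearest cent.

PV = 19220 × [1 − (1+0.0473)^(−30)] / 0.0473 = 19220 × 15.857127 = 304,773.9718

€304,773.97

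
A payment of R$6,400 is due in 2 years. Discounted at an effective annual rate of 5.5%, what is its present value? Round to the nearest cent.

PV = 6,400 / (1 + 0.055)^2 = 6,400 / 1.113025 = 5,750.0955

R$5,750.10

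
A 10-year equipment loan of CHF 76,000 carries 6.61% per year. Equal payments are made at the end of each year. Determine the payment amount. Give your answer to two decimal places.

CHF 10,626.44

Annuity-PV factor = 7.151969; PMT = 76000 / 7.151969 = 10,626.4438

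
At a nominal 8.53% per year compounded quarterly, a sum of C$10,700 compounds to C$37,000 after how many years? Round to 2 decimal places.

Periodic rate i = 0.0853/4 = 0.021325.
(1+i)^n = 37000/10700 = 3.45794, so n = ln 3.45794 / ln 1.02133 = 58.7975 quarters
= 58.7975/4 years

14.70 years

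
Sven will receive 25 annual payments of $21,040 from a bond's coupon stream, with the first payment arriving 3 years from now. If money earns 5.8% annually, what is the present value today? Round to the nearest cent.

Value one period before first payment (t=2): 21040 × [1 − (1+0.058)^(−25)] / 0.058 = 21040 × 13.029942 = 274,149.9851
Discount back 2 years: 274,149.9851 × (1+0.058)^(−2) = 274,149.9851 × 0.893364 = 244,915.8496

$244,915.85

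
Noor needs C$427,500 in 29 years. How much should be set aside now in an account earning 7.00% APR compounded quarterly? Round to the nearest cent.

With 4 periods per year: i = 0.0175, n = 116.
PV = 427,500 / (1 + 0.0175)^116 = 427,500 / 7.481565 = 57,140.4483

C$57,140.45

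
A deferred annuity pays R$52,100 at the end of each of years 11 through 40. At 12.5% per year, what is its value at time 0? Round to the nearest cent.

Value one period before first payment (t=10): 52100 × [1 − (1+0.125)^(−30)] / 0.125 = 52100 × 7.766378 = 404,628.2777
PV₀ = 404,628.2777 / (1+0.125)^10 = 404,628.2777 / 3.247321 = 124,603.7193

R$124,603.72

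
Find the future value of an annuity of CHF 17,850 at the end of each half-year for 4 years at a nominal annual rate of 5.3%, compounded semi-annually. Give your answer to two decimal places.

CHF 156,770.42

With 2 periods per year: i = 0.0265, n = 8.
FV = PMT · [(1+i)^n − 1] / i = 17850 · 8.782657 = 156,770.4214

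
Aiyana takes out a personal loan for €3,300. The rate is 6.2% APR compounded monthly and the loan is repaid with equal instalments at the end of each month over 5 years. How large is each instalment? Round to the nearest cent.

With 12 periods per year: i = 0.00516667, n = 60.
PMT = 3300 / ( [1 − (1+0.00516667)^(−60)] / 0.00516667 ) = 3300 / 51.477572 = 64.1056

€64.11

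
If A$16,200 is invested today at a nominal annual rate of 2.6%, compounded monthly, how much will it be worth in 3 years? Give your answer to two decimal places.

A$17,512.71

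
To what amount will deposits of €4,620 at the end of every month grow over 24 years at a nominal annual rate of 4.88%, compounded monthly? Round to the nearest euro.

€2,520,031

i = 0.0488/12 = 0.00406667 per month; n = 24·12 = 288.
FV = 4620 × [(1+0.00406667)^288 − 1] / 0.00406667 = 4620 × 545.461232 = 2,520,030.8916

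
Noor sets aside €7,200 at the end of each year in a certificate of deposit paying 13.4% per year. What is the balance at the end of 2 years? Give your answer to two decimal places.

€15,364.80

FV = PMT · [(1+i)^n − 1] / i = 7200 · 2.134000 = 15,364.8000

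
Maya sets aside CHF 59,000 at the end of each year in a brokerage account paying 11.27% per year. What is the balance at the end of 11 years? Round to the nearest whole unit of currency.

FV = 59000 × [(1+0.1127)^11 − 1] / 0.1127 = 59000 × 19.850233 = 1,171,163.7494

CHF 1,171,164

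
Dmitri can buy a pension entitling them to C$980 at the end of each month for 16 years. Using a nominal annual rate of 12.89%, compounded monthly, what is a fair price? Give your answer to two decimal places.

With 12 periods per year: i = 0.0107417, n = 192.
PV = 980 × [1 − (1+0.0107417)^(−192)] / 0.0107417 = 980 × 81.127582 = 79,505.0302

C$79,505.03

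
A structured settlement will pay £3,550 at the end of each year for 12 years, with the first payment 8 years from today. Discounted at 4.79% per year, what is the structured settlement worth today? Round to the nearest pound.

£22,948

Value one period before first payment (t=7): 3550 × [1 − (1+0.0479)^(−12)] / 0.0479 = 3550 × 8.969167 = 31,840.5441
PV₀ = 31,840.5441 / (1+0.0479)^7 = 31,840.5441 / 1.387519 = 22,947.8287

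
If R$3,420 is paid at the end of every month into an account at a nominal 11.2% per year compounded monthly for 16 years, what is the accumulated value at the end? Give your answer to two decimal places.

R$1,814,470.77

Periodic rate i = 0.112/12 = 0.00933333; n = 16 × 12 = 192 periods.
Accumulation factor s(192|0.00933333) = 530.547010; FV = 3420 × 530.547010 = 1,814,470.7745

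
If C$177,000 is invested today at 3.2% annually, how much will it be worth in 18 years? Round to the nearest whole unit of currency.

177,000 × (1+0.032)^18 = 177,000 × 1.762928 = 312,038.2385

C$312,038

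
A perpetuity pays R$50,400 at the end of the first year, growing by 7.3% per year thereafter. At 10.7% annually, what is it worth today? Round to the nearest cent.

PV = D₁/(r − g) = 50400/(0.107 − 0.073) = 1,482,352.9412

R$1,482,352.94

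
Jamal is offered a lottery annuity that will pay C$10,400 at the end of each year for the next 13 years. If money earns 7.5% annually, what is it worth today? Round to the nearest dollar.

C$84,509

Annuity factor a(13|0.075) = 8.125840; PV = 10400 × 8.125840 = 84,508.7387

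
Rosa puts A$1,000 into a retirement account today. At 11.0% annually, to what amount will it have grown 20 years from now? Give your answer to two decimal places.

1,000 × (1+0.11)^20 = 1,000 × 8.062312 = 8,062.3115

A$8,062.31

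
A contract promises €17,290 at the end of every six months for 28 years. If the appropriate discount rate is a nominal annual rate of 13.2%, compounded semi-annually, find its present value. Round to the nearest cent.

With 2 periods per year: i = 0.066, n = 56.
Annuity factor a(56|0.066) = 14.728795; PV = 17290 × 14.728795 = 254,660.8714

€254,660.87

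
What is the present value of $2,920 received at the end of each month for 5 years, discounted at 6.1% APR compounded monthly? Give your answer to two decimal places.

$150,675.97

With 12 periods per year: i = 0.00508333, n = 60.
PV = 2920 × [1 − (1+0.00508333)^(−60)] / 0.00508333 = 2920 × 51.601359 = 150,675.9696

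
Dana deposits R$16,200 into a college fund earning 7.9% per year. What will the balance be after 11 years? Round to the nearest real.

FV = 16,200 × (1 + 0.079)^11 = 37,389.6075

R$37,390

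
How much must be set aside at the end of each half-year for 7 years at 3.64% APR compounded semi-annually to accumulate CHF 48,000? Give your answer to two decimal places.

Periodic rate i = 0.0364/2 = 0.0182; n = 7 × 2 = 14 periods.
FV-annuity factor = 15.783032; PMT = 48000 / 15.783032 = 3,041.2408

CHF 3,041.24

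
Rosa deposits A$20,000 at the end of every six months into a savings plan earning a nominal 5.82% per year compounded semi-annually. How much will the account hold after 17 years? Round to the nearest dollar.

A$1,135,329

Periodic rate i = 0.0582/2 = 0.0291; n = 17 × 2 = 34 periods.
FV = 20000 × [(1+0.0291)^34 − 1] / 0.0291 = 20000 × 56.766431 = 1,135,328.6239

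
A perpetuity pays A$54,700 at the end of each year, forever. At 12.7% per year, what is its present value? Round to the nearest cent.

A$430,708.66

PV = C/r = 54700/0.127 = 430,708.6614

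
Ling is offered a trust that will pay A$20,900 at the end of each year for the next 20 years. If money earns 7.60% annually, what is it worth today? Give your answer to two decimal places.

A$211,454.14

PV = PMT · [1 − (1+i)^(−n)] / i = 20900 · 10.117423 = 211,454.1392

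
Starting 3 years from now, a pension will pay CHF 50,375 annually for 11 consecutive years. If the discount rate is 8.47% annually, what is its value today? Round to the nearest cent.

CHF 298,806.02

Value one period before first payment (t=2): 50375 × [1 − (1+0.0847)^(−11)] / 0.0847 = 50375 × 6.979006 = 351,567.4211
Discount back 2 years: 351,567.4211 × (1+0.0847)^(−2) = 351,567.4211 × 0.849925 = 298,806.0201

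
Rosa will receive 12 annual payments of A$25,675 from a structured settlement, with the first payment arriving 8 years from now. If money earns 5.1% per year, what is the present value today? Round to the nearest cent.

Value one period before first payment (t=7): 25675 × [1 − (1+0.051)^(−12)] / 0.051 = 25675 × 8.813475 = 226,285.9667
Discount back 7 years: 226,285.9667 × (1+0.051)^(−7) = 226,285.9667 × 0.705961 = 159,749.1697

A$159,749.17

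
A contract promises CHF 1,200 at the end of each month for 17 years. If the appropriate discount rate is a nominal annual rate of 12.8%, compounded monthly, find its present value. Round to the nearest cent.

With 12 periods per year: i = 0.0106667, n = 204.
PV = 1200 × [1 − (1+0.0106667)^(−204)] / 0.0106667 = 1200 × 82.986561 = 99,583.8730

CHF 99,583.87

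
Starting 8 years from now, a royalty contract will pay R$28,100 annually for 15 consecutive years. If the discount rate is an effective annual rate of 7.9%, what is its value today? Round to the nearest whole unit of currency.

R$142,122

Value one period before first payment (t=7): 28100 × [1 − (1+0.079)^(−15)] / 0.079 = 28100 × 8.611992 = 241,996.9634
Discount back 7 years: 241,996.9634 × (1+0.079)^(−7) = 241,996.9634 × 0.587286 = 142,121.5069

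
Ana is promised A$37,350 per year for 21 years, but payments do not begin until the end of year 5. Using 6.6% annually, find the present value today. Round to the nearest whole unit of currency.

A$323,743

Value one period before first payment (t=4): 37350 × [1 − (1+0.066)^(−21)] / 0.066 = 37350 × 11.192795 = 418,050.9055
Discount back 4 years: 418,050.9055 × (1+0.066)^(−4) = 418,050.9055 × 0.774410 = 323,742.9723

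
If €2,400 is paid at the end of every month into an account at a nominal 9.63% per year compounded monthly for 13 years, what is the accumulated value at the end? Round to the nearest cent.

Periodic rate i = 0.0963/12 = 0.008025; n = 13 × 12 = 156 periods.
FV = PMT · [(1+i)^n − 1] / i = 2400 · 308.978406 = 741,548.1733

€741,548.17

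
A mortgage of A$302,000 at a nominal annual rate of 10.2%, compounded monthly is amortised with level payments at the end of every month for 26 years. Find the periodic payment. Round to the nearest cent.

Periodic rate i = 0.102/12 = 0.0085; n = 26 × 12 = 312 periods.
PMT = 302000 / ( [1 − (1+0.0085)^(−312)] / 0.0085 ) = 302000 / 109.258266 = 2,764.0929

A$2,764.09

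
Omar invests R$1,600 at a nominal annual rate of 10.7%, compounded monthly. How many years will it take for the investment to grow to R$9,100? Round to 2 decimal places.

Periodic rate i = 0.107/12 = 0.00891667.
(1+i)^n = 9100/1600 = 5.68750, so n = ln 5.68750 / ln 1.00892 = 195.8141 months
= 195.8141/12 years

16.32 years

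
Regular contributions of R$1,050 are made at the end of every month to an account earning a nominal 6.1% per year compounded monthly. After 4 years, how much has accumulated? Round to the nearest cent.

With 12 periods per year: i = 0.00508333, n = 48.
FV = PMT · [(1+i)^n − 1] / i = 1050 · 54.207679 = 56,918.0627

R$56,918.06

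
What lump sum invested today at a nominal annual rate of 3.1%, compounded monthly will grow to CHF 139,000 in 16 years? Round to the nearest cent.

CHF 84,699.82

i = 0.031/12 = 0.00258333 per month; n = 16·12 = 192.
PV = FV·(1+i)^(−n) = 139,000 × 0.609351 = 84,699.8219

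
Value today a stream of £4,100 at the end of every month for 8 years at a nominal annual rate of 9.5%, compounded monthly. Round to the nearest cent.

Periodic rate i = 0.095/12 = 0.00791667; n = 8 × 12 = 96 periods.
PV = 4100 × [1 − (1+0.00791667)^(−96)] / 0.00791667 = 4100 × 67.065090 = 274,966.8686

£274,966.87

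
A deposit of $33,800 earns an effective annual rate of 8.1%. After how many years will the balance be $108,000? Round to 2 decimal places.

14.91 years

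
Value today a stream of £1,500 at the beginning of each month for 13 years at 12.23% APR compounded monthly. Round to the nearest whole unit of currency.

£118,112

Periodic rate i = 0.1223/12 = 0.0101917; n = 13 × 12 = 156 periods.
Annuity factor a(156|0.0101917) × (1+i) = 78.741046; PV = 1500 × 78.741046 = 118,111.5691
(annuity-due: payments at period start, so ×(1+i).)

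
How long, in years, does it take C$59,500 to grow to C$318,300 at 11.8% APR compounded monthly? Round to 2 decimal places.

14.28 years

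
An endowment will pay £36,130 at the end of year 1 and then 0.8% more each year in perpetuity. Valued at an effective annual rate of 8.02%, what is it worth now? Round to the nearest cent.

PV = PMT / (i − g) = 36130 / (0.0802 − 0.008) = 36130 / 0.072200 = 500,415.5125

£500,415.51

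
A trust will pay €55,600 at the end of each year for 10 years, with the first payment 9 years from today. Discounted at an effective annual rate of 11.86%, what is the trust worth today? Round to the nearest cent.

€128,894.66

PV at t=8 (ordinary 10-year annuity): 55600 × a(10|0.1186) = 55600 × 5.682751 = 315,960.9654
Discount back 8 years: 315,960.9654 × (1+0.1186)^(−8) = 315,960.9654 × 0.407945 = 128,894.6561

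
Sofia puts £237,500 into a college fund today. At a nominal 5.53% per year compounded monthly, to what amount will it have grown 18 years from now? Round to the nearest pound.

£641,161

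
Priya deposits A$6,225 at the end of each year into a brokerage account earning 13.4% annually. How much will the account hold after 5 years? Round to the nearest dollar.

Accumulation factor s(5|0.134) = 6.531913; FV = 6225 × 6.531913 = 40,661.1580

A$40,661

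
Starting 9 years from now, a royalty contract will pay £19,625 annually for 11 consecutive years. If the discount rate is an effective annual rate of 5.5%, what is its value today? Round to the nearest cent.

PV at t=8 (ordinary 11-year annuity): 19625 × a(11|0.055) = 19625 × 8.092536 = 158,816.0255
Discount back 8 years: 158,816.0255 × (1+0.055)^(−8) = 158,816.0255 × 0.651599 = 103,484.3428

£103,484.34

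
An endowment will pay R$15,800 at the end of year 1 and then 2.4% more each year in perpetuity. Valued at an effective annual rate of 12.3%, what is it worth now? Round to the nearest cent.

PV = D₁/(r − g) = 15800/(0.123 − 0.024) = 159,595.9596

R$159,595.96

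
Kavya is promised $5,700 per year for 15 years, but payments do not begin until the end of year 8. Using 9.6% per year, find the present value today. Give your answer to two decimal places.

Value one period before first payment (t=7): 5700 × [1 − (1+0.096)^(−15)] / 0.096 = 5700 × 7.782941 = 44,362.7665
Discount back 7 years: 44,362.7665 × (1+0.096)^(−7) = 44,362.7665 × 0.526412 = 23,353.1109

$23,353.11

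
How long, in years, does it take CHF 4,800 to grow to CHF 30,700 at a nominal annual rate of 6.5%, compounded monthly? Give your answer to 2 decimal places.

Periodic rate i = 0.065/12 = 0.00541667.
(1+i)^n = 30700/4800 = 6.39583, so n = ln 6.39583 / ln 1.00542 = 343.5079 months
= 343.5079/12 years

28.63 years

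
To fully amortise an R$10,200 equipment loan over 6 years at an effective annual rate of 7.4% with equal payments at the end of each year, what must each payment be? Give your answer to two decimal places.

PMT = 10200 / ( [1 − (1+0.074)^(−6)] / 0.074 ) = 10200 / 4.708245 = 2,166.4122

R$2,166.41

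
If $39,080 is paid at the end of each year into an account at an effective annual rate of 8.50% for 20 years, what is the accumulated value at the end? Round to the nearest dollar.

FV = PMT · [(1+i)^n − 1] / i = 39080 · 48.377013 = 1,890,573.6771

$1,890,574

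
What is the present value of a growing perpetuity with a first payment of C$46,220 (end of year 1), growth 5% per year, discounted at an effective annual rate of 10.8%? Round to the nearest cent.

PV = D₁/(r − g) = 46220/(0.108 − 0.05) = 796,896.5517

C$796,896.55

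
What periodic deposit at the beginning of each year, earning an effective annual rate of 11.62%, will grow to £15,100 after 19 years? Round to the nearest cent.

PMT = 15100 / ( [(1+0.1162)^19 − 1] / 0.1162 × (1+i) ) = 15100 / 67.953511 = 222.2107

£222.21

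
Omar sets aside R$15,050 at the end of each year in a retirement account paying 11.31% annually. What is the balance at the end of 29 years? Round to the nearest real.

FV = 15050 × [(1+0.1131)^29 − 1] / 0.1131 = 15050 × 188.868294 = 2,842,467.8211

R$2,842,468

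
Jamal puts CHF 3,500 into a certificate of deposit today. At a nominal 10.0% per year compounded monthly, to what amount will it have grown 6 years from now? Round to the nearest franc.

Periodic rate i = 0.1/12 = 0.00833333; n = 6 × 12 = 72 periods.
FV = 3,500 × (1 + 0.00833333)^72 = 6,361.5800

CHF 6,362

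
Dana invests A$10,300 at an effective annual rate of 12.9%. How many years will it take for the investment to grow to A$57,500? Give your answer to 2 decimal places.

14.17 years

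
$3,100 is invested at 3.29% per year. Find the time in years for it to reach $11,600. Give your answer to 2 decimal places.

(1+i)^n = 11600/3100 = 3.74194, so n = ln 3.74194 / ln 1.0329 = 40.7658 years

40.77 years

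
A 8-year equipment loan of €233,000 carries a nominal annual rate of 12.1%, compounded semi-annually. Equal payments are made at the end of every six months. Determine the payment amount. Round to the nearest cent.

€23,135.08

Periodic rate i = 0.121/2 = 0.0605; n = 8 × 2 = 16 periods.
PMT = 233000 / ( [1 − (1+0.0605)^(−16)] / 0.0605 ) = 233000 / 10.071285 = 23,135.0812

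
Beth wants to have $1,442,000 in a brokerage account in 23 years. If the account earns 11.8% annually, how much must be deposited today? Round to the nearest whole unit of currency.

PV = 1,442,000 / (1 + 0.118)^23 = 1,442,000 / 13.006531 = 110,867.3785

$110,867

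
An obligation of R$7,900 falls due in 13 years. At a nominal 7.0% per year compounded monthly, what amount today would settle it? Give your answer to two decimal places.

Periodic rate i = 0.07/12 = 0.00583333; n = 13 × 12 = 156 periods.
Discount factor = (1+0.00583333)^(−156) = 0.403590; PV = 7,900 × 0.403590 = 3,188.3599

R$3,188.36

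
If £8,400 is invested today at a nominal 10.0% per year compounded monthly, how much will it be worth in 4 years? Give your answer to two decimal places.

£12,510.57

Periodic rate i = 0.1/12 = 0.00833333; n = 4 × 12 = 48 periods.
8,400 × (1+0.00833333)^48 = 8,400 × 1.489354 = 12,510.5744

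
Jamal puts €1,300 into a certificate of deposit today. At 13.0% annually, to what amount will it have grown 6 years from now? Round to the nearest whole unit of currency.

1,300 × (1+0.13)^6 = 1,300 × 2.081952 = 2,706.5373

€2,707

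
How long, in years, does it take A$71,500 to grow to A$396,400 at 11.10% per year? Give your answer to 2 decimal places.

(1+i)^n = 396400/71500 = 5.54406, so n = ln 5.54406 / ln 1.111 = 16.2713 years

16.27 years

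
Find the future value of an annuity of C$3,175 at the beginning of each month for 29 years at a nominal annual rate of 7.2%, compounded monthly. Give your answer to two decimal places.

C$3,736,280.85

With 12 periods per year: i = 0.006, n = 348.
Accumulation factor s(348|0.006) × (1+i) = 1176.781369; FV = 3175 × 1176.781369 = 3,736,280.8458
(Beginning-of-period payments → annuity-due factor ×(1+i).)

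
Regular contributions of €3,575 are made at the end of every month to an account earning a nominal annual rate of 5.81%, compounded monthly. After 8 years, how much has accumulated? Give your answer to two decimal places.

€435,580.16

Periodic rate i = 0.0581/12 = 0.00484167; n = 8 × 12 = 96 periods.
FV = PMT · [(1+i)^n − 1] / i = 3575 · 121.840605 = 435,580.1638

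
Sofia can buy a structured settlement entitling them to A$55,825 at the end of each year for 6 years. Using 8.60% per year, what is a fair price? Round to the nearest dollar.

PV = PMT · [1 − (1+i)^(−n)] / i = 55825 · 4.539925 = 253,441.3198

A$253,441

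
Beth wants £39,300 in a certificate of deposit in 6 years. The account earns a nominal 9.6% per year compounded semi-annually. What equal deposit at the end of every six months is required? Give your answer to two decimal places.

£2,497.76

i = 0.096/2 = 0.048 per half-year; n = 6·2 = 12.
FV-annuity factor = 15.734073; PMT = 39300 / 15.734073 = 2,497.7640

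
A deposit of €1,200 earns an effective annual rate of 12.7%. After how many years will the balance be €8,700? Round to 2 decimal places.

16.57 years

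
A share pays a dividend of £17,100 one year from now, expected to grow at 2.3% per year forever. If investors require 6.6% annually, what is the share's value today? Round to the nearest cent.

PV = PMT / (i − g) = 17100 / (0.066 − 0.023) = 17100 / 0.043000 = 397,674.4186

£397,674.42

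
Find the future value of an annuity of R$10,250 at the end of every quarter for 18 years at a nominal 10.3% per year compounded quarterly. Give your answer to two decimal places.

R$2,084,711.68

With 4 periods per year: i = 0.02575, n = 72.
FV = PMT · [(1+i)^n − 1] / i = 10250 · 203.386506 = 2,084,711.6845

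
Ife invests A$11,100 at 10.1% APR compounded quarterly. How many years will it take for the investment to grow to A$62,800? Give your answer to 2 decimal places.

Periodic rate i = 0.101/4 = 0.02525.
n = ln(62800/11100) / ln(1+0.02525) = ln(5.65766) / 0.024936 = 69.4970 quarters
= 69.4970/4 years

17.37 years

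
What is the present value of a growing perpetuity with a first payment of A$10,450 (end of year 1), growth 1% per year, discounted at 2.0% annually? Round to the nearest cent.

A$1,045,000.00

PV = PMT / (i − g) = 10450 / (0.02 − 0.01) = 10450 / 0.010000 = 1,045,000.0000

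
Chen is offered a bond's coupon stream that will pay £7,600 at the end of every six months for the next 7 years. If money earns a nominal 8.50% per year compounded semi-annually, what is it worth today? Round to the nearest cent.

i = 0.085/2 = 0.0425 per half-year; n = 7·2 = 14.
PV = PMT · [1 − (1+i)^(−n)] / i = 7600 · 10.390900 = 78,970.8389

£78,970.84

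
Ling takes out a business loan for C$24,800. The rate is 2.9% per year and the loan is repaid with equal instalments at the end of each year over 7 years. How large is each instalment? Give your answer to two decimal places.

C$3,965.57

Annuity-PV factor = 6.253831; PMT = 24800 / 6.253831 = 3,965.5692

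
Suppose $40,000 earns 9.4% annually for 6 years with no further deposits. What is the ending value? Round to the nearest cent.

$68,574.70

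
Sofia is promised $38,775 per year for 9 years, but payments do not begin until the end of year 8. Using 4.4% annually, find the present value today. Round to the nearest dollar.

$209,445

PV at t=7 (ordinary 9-year annuity): 38775 × a(9|0.044) = 38775 × 7.301645 = 283,121.2995
PV₀ = 283,121.2995 / (1+0.044)^7 = 283,121.2995 / 1.351772 = 209,444.5444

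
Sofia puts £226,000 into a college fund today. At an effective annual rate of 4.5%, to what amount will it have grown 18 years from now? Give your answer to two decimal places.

FV = PV·(1+i)^n = 226,000 × 2.208479 = 499,116.2012

£499,116.20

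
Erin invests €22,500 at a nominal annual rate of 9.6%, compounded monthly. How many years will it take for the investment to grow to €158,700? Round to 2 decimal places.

Periodic rate i = 0.096/12 = 0.008.
n = ln(158700/22500) / ln(1+0.008) = ln(7.05333) / 0.007968 = 245.1630 months
= 245.1630/12 years

20.43 years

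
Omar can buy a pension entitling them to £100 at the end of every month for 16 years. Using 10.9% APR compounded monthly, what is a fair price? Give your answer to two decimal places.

£9,069.34

With 12 periods per year: i = 0.00908333, n = 192.
PV = 100 × [1 − (1+0.00908333)^(−192)] / 0.00908333 = 100 × 90.693411 = 9,069.3411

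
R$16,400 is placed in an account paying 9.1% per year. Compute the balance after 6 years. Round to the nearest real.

R$27,656

FV = PV·(1+i)^n = 16,400 × 1.686353 = 27,656.1901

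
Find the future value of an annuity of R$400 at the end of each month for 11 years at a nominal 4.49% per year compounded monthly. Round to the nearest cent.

R$68,117.77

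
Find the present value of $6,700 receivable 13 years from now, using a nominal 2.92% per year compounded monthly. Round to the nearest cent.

$4,585.82

Periodic rate i = 0.0292/12 = 0.00243333; n = 13 × 12 = 156 periods.
PV = FV·(1+i)^(−n) = 6,700 × 0.684451 = 4,585.8186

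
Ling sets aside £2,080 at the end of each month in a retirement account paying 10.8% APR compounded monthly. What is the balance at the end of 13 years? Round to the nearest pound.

With 12 periods per year: i = 0.009, n = 156.
FV = 2080 × [(1+0.009)^156 − 1] / 0.009 = 2080 × 338.440360 = 703,955.9495

£703,956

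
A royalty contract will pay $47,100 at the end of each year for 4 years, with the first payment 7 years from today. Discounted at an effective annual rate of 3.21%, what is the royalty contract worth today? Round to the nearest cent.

$144,117.50

PV at t=6 (ordinary 4-year annuity): 47100 × a(4|0.0321) = 47100 × 3.698507 = 174,199.6917
Discount back 6 years: 174,199.6917 × (1+0.0321)^(−6) = 174,199.6917 × 0.827312 = 144,117.4980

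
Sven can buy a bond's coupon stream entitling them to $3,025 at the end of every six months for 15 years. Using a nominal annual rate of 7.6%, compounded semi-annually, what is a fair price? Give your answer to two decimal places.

i = 0.076/2 = 0.038 per half-year; n = 15·2 = 30.
PV = 3025 × [1 − (1+0.038)^(−30)] / 0.038 = 3025 × 17.719802 = 53,602.3996

$53,602.40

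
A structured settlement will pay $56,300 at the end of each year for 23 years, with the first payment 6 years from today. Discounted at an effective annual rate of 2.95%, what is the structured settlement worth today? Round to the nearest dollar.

PV at t=5 (ordinary 23-year annuity): 56300 × a(23|0.0295) = 56300 × 16.529421 = 930,606.4130
Discount back 5 years: 930,606.4130 × (1+0.0295)^(−5) = 930,606.4130 × 0.864706 = 804,700.5279

$804,701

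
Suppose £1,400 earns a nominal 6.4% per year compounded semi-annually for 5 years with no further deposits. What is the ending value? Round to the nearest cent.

£1,918.34

Periodic rate i = 0.064/2 = 0.032; n = 5 × 2 = 10 periods.
FV = 1,400 × (1 + 0.032)^10 = 1,918.3375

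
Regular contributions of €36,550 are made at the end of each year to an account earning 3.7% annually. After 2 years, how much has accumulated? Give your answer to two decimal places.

FV = PMT · [(1+i)^n − 1] / i = 36550 · 2.037000 = 74,452.3500

€74,452.35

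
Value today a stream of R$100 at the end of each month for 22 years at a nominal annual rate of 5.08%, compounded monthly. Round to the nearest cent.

R$15,877.88

i = 0.0508/12 = 0.00423333 per month; n = 22·12 = 264.
PV = 100 × [1 − (1+0.00423333)^(−264)] / 0.00423333 = 100 × 158.778841 = 15,877.8841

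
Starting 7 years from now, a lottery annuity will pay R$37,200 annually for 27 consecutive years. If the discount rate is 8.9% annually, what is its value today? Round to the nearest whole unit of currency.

PV at t=6 (ordinary 27-year annuity): 37200 × a(27|0.089) = 37200 × 10.111720 = 376,155.9728
Discount back 6 years: 376,155.9728 × (1+0.089)^(−6) = 376,155.9728 × 0.599560 = 225,528.1117

R$225,528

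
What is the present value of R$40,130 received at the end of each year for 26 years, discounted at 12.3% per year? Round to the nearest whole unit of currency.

R$310,276

PV = PMT · [1 − (1+i)^(−n)] / i = 40130 · 7.731771 = 310,275.9817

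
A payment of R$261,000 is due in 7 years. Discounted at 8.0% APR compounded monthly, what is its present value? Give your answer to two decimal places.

R$149,362.89

With 12 periods per year: i = 0.00666667, n = 84.
Discount factor = (1+0.00666667)^(−84) = 0.572272; PV = 261,000 × 0.572272 = 149,362.8856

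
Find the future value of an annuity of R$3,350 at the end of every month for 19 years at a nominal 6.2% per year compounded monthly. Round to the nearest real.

R$1,451,114

i = 0.062/12 = 0.00516667 per month; n = 19·12 = 228.
FV = PMT · [(1+i)^n − 1] / i = 3350 · 433.168447 = 1,451,114.2980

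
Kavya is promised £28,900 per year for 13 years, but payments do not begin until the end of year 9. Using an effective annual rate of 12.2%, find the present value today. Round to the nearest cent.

£73,198.41

Value one period before first payment (t=8): 28900 × [1 − (1+0.122)^(−13)] / 0.122 = 28900 × 6.361312 = 183,841.9047
Discount back 8 years: 183,841.9047 × (1+0.122)^(−8) = 183,841.9047 × 0.398160 = 73,198.4114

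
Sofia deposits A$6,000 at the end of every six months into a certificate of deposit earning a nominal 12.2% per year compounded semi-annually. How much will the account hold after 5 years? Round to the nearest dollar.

A$79,457

Periodic rate i = 0.122/2 = 0.061; n = 5 × 2 = 10 periods.
Accumulation factor s(10|0.061) = 13.242859; FV = 6000 × 13.242859 = 79,457.1531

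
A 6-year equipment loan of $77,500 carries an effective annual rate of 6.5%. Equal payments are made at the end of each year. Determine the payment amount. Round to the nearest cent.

Annuity-PV factor = 4.841014; PMT = 77500 / 4.841014 = 16,009.0442

$16,009.04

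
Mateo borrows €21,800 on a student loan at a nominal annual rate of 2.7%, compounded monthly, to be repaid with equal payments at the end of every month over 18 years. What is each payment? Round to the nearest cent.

€127.54

Periodic rate i = 0.027/12 = 0.00225; n = 18 × 12 = 216 periods.
Annuity-PV factor = 170.925471; PMT = 21800 / 170.925471 = 127.5410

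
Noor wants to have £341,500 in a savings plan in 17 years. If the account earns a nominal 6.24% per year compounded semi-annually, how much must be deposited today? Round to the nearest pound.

i = 0.0624/2 = 0.0312 per half-year; n = 17·2 = 34.
PV = 341,500 / (1 + 0.0312)^34 = 341,500 / 2.842227 = 120,152.2645

£120,152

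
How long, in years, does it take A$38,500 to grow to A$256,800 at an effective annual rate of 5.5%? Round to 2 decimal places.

n = ln(256800/38500) / ln(1+0.055) = ln(6.67013) / 0.053541 = 35.4429 years

35.44 years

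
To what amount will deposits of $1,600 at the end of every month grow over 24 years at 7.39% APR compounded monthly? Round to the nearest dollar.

Periodic rate i = 0.0739/12 = 0.00615833; n = 24 × 12 = 288 periods.
Accumulation factor s(288|0.00615833) = 789.185508; FV = 1600 × 789.185508 = 1,262,696.8122

$1,262,697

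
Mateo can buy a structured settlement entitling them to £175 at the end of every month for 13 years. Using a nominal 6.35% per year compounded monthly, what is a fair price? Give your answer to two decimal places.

With 12 periods per year: i = 0.00529167, n = 156.
Annuity factor a(156|0.00529167) = 106.021362; PV = 175 × 106.021362 = 18,553.7384

£18,553.74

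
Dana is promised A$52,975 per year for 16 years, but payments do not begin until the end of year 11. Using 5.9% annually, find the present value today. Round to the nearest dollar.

A$303,860

PV at t=10 (ordinary 16-year annuity): 52975 × a(16|0.059) = 52975 × 10.175660 = 539,055.6136
Discount back 10 years: 539,055.6136 × (1+0.059)^(−10) = 539,055.6136 × 0.563690 = 303,860.3068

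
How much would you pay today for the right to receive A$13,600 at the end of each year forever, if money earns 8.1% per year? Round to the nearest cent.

PV = PMT / i = 13600 / 0.081 = 167,901.2346

A$167,901.23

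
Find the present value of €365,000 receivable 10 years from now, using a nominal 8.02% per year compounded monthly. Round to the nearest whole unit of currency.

€164,115

With 12 periods per year: i = 0.00668333, n = 120.
PV = 365,000 / (1 + 0.00668333)^120 = 365,000 / 2.224054 = 164,114.6861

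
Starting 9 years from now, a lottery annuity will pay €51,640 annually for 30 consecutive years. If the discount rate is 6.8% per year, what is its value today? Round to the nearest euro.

€386,309

PV at t=8 (ordinary 30-year annuity): 51640 × a(30|0.068) = 51640 × 12.662482 = 653,890.5602
Discount back 8 years: 653,890.5602 × (1+0.068)^(−8) = 653,890.5602 × 0.590786 = 386,309.1957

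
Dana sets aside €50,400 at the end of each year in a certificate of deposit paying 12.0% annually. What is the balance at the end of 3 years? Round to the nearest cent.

Accumulation factor s(3|0.12) = 3.374400; FV = 50400 × 3.374400 = 170,069.7600

€170,069.76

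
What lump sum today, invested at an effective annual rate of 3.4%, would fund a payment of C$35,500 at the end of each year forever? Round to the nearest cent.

C$1,044,117.65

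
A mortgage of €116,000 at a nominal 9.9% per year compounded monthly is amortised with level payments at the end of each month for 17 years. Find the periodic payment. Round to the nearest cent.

€1,177.27

Periodic rate i = 0.099/12 = 0.00825; n = 17 × 12 = 204 periods.
PMT = 116000 / ( [1 − (1+0.00825)^(−204)] / 0.00825 ) = 116000 / 98.532960 = 1,177.2710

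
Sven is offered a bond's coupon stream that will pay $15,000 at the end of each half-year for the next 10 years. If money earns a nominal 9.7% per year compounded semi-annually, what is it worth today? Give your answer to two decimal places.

$189,333.72

Periodic rate i = 0.097/2 = 0.0485; n = 10 × 2 = 20 periods.
PV = PMT · [1 − (1+i)^(−n)] / i = 15000 · 12.622248 = 189,333.7163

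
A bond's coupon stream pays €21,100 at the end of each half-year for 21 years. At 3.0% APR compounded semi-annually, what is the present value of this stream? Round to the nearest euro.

€653,974

Periodic rate i = 0.03/2 = 0.015; n = 21 × 2 = 42 periods.
Annuity factor a(42|0.015) = 30.994050; PV = 21100 × 30.994050 = 653,974.4559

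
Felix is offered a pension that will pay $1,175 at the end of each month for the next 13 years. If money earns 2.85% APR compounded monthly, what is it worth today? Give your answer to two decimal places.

$153,025.87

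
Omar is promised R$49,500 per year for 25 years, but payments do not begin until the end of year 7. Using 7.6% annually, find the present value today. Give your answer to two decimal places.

R$352,442.27

PV at t=6 (ordinary 25-year annuity): 49500 × a(25|0.076) = 49500 × 11.049851 = 546,967.6228
PV₀ = 546,967.6228 / (1+0.076)^6 = 546,967.6228 / 1.551935 = 352,442.2714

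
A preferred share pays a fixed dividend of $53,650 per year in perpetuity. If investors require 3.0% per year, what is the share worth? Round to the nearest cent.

PV = C/r = 53650/0.03 = 1,788,333.3333

$1,788,333.33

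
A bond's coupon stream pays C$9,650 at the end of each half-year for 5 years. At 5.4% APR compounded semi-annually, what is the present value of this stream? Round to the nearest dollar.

Periodic rate i = 0.054/2 = 0.027; n = 5 × 2 = 10 periods.
PV = 9650 × [1 − (1+0.027)^(−10)] / 0.027 = 9650 × 8.662303 = 83,591.2237

C$83,591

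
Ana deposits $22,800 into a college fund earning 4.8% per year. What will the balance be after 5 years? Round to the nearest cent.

$28,823.14

22,800 × (1+0.048)^5 = 22,800 × 1.264173 = 28,823.1379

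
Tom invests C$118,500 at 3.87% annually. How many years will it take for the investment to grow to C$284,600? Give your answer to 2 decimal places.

23.08 years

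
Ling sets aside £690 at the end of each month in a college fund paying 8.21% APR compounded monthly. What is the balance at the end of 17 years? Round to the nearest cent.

£304,439.24

i = 0.0821/12 = 0.00684167 per month; n = 17·12 = 204.
FV = PMT · [(1+i)^n − 1] / i = 690 · 441.216286 = 304,439.2372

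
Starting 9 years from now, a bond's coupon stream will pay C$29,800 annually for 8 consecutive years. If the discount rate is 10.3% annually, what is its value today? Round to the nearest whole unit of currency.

C$71,781

Value one period before first payment (t=8): 29800 × [1 − (1+0.103)^(−8)] / 0.103 = 29800 × 5.277157 = 157,259.2794
PV₀ = 157,259.2794 / (1+0.103)^8 = 157,259.2794 / 2.190807 = 71,781.4425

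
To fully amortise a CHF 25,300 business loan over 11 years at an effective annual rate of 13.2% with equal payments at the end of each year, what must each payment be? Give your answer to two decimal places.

Annuity-PV factor = 5.638821; PMT = 25300 / 5.638821 = 4,486.7534

CHF 4,486.75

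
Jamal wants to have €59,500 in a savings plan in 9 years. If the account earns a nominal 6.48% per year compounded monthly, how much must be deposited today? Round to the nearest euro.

€33,260

With 12 periods per year: i = 0.0054, n = 108.
PV = FV·(1+i)^(−n) = 59,500 × 0.558986 = 33,259.6618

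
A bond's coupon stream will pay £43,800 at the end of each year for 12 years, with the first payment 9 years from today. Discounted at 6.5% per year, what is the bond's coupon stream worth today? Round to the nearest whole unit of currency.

Value one period before first payment (t=8): 43800 × [1 − (1+0.065)^(−12)] / 0.065 = 43800 × 8.158725 = 357,352.1689
Discount back 8 years: 357,352.1689 × (1+0.065)^(−8) = 357,352.1689 × 0.604231 = 215,923.3254

£215,923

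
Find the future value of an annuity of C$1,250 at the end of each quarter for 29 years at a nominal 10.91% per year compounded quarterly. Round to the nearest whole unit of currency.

C$993,623

With 4 periods per year: i = 0.027275, n = 116.
Accumulation factor s(116|0.027275) = 794.898441; FV = 1250 × 794.898441 = 993,623.0512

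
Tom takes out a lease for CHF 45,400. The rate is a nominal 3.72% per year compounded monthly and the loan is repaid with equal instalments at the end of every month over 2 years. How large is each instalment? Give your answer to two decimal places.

CHF 1,965.84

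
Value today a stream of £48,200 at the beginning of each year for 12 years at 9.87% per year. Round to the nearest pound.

Annuity factor a(12|0.0987) × (1+i) = 7.534116; PV = 48200 × 7.534116 = 363,144.3694
(annuity-due: payments at period start, so ×(1+i).)

£363,144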